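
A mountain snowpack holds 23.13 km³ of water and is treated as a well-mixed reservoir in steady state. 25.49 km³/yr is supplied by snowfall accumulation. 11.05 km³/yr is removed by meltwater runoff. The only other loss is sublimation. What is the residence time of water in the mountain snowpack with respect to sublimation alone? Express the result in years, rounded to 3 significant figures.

1.60 yr

At steady state ΣF_in = ΣF_out.
ΣF_in = 25.490 km³/yr.
Sublimation flux = ΣF_in − (11.05) = 25.490 − 11.05 = 14.44 km³/yr.
τ = M / F = 23.13 / 14.44 = 1.602 yr.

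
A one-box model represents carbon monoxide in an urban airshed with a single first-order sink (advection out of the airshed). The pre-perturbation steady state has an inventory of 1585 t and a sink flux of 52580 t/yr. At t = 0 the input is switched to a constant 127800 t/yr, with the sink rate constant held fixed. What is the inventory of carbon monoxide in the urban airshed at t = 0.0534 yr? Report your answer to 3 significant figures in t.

Residence time τ = M₀/F₀ = 0.03014 yr. The eventual steady state is M_∞ = M₀·(F₁/F₀) = 1585 × 127800/52580 = 3852.5 t.
The anomaly ΔM(t) = M(t) − M_∞ decays as ΔM₀·e^(−t/τ) with ΔM₀ = 1585 − 3852.5 = −2267 t.
At t = 0.0534 yr, e^(−t/τ) = e^(−1.771) = 0.1701, so ΔM = −385.7 t and M = 3852.5 − 385.7 = 3466.8 t.

3470 t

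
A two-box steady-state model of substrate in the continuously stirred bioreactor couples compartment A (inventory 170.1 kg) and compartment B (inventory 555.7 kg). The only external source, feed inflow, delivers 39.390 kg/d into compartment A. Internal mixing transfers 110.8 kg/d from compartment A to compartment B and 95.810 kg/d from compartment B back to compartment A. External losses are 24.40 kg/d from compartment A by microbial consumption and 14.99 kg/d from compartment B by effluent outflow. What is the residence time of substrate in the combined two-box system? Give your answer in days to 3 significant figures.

For the system as a whole, the A↔B exchange is internal and contributes nothing to the throughput; only the external sinks remove mass.
M_total = 170.1 + 555.7 = 725.80 kg.
ΣF_external_out = 24.40 + 14.99 = 39.390 kg/d.
τ = M_total / ΣF_ext = 725.80 / 39.390 = 18.43 d.

18.4 d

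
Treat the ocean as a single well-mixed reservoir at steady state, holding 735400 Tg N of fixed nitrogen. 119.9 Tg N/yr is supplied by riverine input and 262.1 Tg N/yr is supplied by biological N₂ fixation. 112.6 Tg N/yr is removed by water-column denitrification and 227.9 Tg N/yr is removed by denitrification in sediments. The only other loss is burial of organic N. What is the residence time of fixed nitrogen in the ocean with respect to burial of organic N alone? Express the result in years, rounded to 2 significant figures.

At steady state ΣF_in = ΣF_out.
ΣF_in = 119.9 + 262.1 = 382.00 Tg N/yr.
Burial of organic N flux = ΣF_in − (112.6 + 227.9) = 382.00 − 340.5 = 41.50 Tg N/yr.
τ = M / F = 735400 / 41.50 = 17720 yr.

18000 yr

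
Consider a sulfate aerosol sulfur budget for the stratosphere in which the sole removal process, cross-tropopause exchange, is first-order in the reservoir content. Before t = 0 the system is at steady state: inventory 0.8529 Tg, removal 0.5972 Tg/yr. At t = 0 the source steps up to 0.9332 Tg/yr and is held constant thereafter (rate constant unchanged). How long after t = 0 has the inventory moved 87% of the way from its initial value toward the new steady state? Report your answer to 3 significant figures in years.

τ = M₀/F₀ = 0.8529/0.5972 = 1.428 yr.
The remaining gap fraction is e^(−t/τ); 87% covered ⇒ e^(−t/τ) = 0.130.
t = −τ ln(0.130) = 1.428 × 2.040 = 2.914 yr.

2.91 yr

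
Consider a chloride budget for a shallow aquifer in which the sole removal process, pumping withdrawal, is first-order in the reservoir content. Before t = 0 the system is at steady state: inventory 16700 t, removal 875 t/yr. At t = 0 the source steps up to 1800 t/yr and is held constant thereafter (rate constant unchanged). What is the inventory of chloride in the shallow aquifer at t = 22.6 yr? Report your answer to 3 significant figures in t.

τ = M₀/F₀ = 16700/875 = 19.09 yr; rate constant k = 1/τ.
New steady state M_∞ = F₁/k = F₁·τ = 1800 × 19.09 = 34354 t.
M(t) = M_∞ + (M₀ − M_∞)·e^(−t/τ); t/τ = 22.6/19.09 = 1.184, so e^(−t/τ) = 0.3060.
M(t) = 34354 − 17650 × 0.3060 = 28952 t.

29000 t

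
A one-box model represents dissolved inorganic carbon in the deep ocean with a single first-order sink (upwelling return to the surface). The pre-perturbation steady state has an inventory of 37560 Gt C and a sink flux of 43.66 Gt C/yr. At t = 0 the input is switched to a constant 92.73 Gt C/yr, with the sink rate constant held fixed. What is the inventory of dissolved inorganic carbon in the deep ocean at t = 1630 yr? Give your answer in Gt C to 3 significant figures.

τ = M₀/F₀ = 37560/43.66 = 860.3 yr; rate constant k = 1/τ.
New steady state M_∞ = F₁/k = F₁·τ = 92.73 × 860.3 = 79774 Gt C.
M(t) = M_∞ + (M₀ − M_∞)·e^(−t/τ); t/τ = 1630/860.3 = 1.895, so e^(−t/τ) = 0.1504.
M(t) = 79774 − 42210 × 0.1504 = 73427 Gt C.

73400 Gt C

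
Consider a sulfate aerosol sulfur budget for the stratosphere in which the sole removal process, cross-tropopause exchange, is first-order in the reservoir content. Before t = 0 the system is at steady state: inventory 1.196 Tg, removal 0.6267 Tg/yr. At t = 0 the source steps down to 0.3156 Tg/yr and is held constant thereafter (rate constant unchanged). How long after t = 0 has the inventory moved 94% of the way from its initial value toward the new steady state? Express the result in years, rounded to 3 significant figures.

τ = M₀/F₀ = 1.196/0.6267 = 1.908 yr.
The remaining gap fraction is e^(−t/τ); 94% covered ⇒ e^(−t/τ) = 0.0600.
t = −τ ln(0.0600) = 1.908 × 2.813 = 5.369 yr.

5.37 yr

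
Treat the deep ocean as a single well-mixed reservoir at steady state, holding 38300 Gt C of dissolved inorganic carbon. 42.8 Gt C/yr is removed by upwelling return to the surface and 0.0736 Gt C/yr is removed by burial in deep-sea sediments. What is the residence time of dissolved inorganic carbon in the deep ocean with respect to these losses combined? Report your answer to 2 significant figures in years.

Total removal = 42.80 + 0.07360 = 42.874 Gt C/yr.
τ = M / ΣF_out = 38300 / 42.874 = 893.3 yr.

890 yr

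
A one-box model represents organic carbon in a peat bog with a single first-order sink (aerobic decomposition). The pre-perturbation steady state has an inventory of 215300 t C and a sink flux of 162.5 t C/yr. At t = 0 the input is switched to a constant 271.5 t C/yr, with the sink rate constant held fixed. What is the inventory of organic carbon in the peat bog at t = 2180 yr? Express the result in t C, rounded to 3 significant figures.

The sink rate constant is k = F₀/M₀ = 162.5/215300 = 0.0007548 yr⁻¹.
Solving dM/dt = F₁ − kM with M(0) = M₀ gives M(t) = F₁/k + (M₀ − F₁/k)·e^(−kt).
F₁/k = 271.5/0.0007548 = 359720 t C; kt = 0.0007548 × 2180 = 1.645, e^(−kt) = 0.1929.
M(2180) = 359720 + (215300 − 359720) × 0.1929 = 359720 − 27860 = 331850 t C.

332000 t C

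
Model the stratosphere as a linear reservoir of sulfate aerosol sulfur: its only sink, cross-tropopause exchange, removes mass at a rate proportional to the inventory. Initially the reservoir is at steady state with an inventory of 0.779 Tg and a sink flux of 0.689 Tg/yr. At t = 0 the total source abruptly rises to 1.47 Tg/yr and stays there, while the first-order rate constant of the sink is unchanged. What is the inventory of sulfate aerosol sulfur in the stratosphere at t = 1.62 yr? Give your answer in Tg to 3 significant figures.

1.45 Tg

τ = M₀/F₀ = 0.779/0.689 = 1.131 yr; rate constant k = 1/τ.
New steady state M_∞ = F₁/k = F₁·τ = 1.47 × 1.131 = 1.6620 Tg.
M(t) = M_∞ + (M₀ − M_∞)·e^(−t/τ); t/τ = 1.62/1.131 = 1.433, so e^(−t/τ) = 0.2386.
M(t) = 1.6620 − 0.8830 × 0.2386 = 1.4513 Tg.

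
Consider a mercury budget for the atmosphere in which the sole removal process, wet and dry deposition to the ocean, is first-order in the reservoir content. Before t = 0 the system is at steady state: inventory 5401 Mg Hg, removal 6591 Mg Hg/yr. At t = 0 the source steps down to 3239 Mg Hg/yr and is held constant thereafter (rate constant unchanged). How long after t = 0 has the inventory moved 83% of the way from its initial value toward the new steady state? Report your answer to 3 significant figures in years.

1.45 yr

τ = M₀/F₀ = 5401/6591 = 0.8195 yr.
The remaining gap fraction is e^(−t/τ); 83% covered ⇒ e^(−t/τ) = 0.170.
t = −τ ln(0.170) = 0.8195 × 1.772 = 1.452 yr.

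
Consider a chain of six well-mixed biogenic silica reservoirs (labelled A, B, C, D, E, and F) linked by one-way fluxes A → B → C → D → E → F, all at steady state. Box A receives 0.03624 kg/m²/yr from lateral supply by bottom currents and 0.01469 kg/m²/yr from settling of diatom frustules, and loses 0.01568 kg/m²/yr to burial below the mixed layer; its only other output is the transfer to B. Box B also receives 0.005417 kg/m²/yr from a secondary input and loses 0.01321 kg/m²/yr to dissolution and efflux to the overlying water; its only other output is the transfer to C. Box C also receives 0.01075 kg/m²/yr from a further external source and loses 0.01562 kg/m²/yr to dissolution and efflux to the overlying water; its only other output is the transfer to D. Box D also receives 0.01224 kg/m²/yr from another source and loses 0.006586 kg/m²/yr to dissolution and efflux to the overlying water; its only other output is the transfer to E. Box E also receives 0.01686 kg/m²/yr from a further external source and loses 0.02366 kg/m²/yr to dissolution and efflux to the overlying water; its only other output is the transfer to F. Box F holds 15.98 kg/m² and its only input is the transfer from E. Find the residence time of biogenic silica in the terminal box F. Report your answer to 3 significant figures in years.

745 yr

Box A: F(A→B) = (0.03624 + 0.01469) − 0.01568 = 0.035250 kg/m²/yr.
Box B: F(B→C) = (0.035250 + 0.005417) − 0.01321 = 0.027457 kg/m²/yr.
Box C: F(C→D) = (0.027457 + 0.01075) − 0.01562 = 0.022587 kg/m²/yr.
Box D: F(D→E) = (0.022587 + 0.01224) − 0.006586 = 0.028241 kg/m²/yr.
Box E: F(E→F) = (0.028241 + 0.01686) − 0.02366 = 0.021441 kg/m²/yr.
Box F throughput = its input = 0.021441 kg/m²/yr; τ = 15.98 / 0.021441 = 745.3 yr.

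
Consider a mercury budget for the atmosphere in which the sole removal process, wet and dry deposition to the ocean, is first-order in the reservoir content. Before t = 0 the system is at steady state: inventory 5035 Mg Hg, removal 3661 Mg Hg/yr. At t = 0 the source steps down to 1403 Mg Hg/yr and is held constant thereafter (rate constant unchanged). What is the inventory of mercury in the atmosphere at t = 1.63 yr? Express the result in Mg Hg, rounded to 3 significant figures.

2880 Mg Hg

τ = M₀/F₀ = 5035/3661 = 1.375 yr; rate constant k = 1/τ.
New steady state M_∞ = F₁/k = F₁·τ = 1403 × 1.375 = 1929.6 Mg Hg.
M(t) = M_∞ + (M₀ − M_∞)·e^(−t/τ); t/τ = 1.63/1.375 = 1.185, so e^(−t/τ) = 0.3057.
M(t) = 1929.6 + 3105 × 0.3057 = 2878.9 Mg Hg.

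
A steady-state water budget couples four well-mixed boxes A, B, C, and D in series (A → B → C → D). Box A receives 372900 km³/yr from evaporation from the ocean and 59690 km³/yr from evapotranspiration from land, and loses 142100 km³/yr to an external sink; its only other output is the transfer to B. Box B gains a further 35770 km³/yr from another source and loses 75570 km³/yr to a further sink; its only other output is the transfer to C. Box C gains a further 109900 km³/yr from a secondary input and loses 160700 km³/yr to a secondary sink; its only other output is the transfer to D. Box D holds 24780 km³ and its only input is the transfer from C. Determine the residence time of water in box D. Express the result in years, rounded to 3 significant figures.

0.124 yr

Box A: F(A→B) = (372900 + 59690) − 142100 = 290490 km³/yr.
Box B: F(B→C) = (290490 + 35770) − 75570 = 250690 km³/yr.
Box C: F(C→D) = (250690 + 109900) − 160700 = 199890 km³/yr.
Box D throughput = its input = 199890 km³/yr; τ = 24780 / 199890 = 0.1240 yr.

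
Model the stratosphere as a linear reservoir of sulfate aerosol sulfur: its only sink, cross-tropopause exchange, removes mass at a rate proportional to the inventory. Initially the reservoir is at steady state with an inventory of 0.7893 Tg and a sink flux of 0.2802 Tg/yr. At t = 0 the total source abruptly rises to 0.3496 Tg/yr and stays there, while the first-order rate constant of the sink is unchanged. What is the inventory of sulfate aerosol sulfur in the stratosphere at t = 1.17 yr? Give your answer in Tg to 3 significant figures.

0.856 Tg

Residence time τ = M₀/F₀ = 2.817 yr. The eventual steady state is M_∞ = M₀·(F₁/F₀) = 0.7893 × 0.3496/0.2802 = 0.98479 Tg.
The anomaly ΔM(t) = M(t) − M_∞ decays as ΔM₀·e^(−t/τ) with ΔM₀ = 0.7893 − 0.98479 = −0.1955 Tg.
At t = 1.17 yr, e^(−t/τ) = e^(−0.4153) = 0.6601, so ΔM = −0.1290 Tg and M = 0.98479 − 0.1290 = 0.85575 Tg.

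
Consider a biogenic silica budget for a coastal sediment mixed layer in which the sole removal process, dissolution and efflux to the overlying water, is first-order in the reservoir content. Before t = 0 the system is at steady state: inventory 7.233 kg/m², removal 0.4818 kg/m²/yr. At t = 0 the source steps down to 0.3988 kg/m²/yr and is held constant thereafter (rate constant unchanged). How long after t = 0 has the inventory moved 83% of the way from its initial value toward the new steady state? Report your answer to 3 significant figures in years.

τ = M₀/F₀ = 7.233/0.4818 = 15.01 yr.
The remaining gap fraction is e^(−t/τ); 83% covered ⇒ e^(−t/τ) = 0.170.
t = −τ ln(0.170) = 15.01 × 1.772 = 26.60 yr.

26.6 yr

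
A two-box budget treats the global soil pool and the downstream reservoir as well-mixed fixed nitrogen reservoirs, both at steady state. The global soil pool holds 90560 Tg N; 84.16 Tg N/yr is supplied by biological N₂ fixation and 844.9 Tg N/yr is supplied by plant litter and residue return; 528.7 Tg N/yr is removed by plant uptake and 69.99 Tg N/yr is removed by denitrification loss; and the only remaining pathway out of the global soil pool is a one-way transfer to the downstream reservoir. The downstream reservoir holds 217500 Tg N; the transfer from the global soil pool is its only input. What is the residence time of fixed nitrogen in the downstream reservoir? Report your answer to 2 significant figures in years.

660 yr

Balance the global soil pool: ΣF_in = 84.16 + 844.9 = 929.06 Tg N/yr.
Transfer to the downstream reservoir = ΣF_in − (528.7 + 69.99) = 330.37 Tg N/yr.
At steady state the output of the downstream reservoir equals its input, 330.37 Tg N/yr.
τ = M / F = 217500 / 330.37 = 658.4 yr.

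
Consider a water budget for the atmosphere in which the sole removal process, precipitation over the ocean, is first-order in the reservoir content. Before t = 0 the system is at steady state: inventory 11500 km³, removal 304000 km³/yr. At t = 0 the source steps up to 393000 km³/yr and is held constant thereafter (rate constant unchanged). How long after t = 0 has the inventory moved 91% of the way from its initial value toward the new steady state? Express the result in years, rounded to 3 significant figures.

τ = M₀/F₀ = 11500/304000 = 0.03783 yr.
The remaining gap fraction is e^(−t/τ); 91% covered ⇒ e^(−t/τ) = 0.0900.
t = −τ ln(0.0900) = 0.03783 × 2.408 = 0.09109 yr.

0.0911 yr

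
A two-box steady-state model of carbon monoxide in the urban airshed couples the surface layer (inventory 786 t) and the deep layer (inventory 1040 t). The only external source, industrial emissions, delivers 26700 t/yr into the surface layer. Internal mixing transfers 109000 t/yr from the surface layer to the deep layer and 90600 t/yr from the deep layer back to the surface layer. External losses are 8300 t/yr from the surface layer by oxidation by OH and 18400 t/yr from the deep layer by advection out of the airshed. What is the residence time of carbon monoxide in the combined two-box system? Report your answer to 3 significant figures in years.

0.0684 yr

For the system as a whole, the A↔B exchange is internal and contributes nothing to the throughput; only the external sinks remove mass.
M_total = 786 + 1040 = 1826.0 t.
ΣF_external_out = 8300 + 18400 = 26700 t/yr.
τ = M_total / ΣF_ext = 1826.0 / 26700 = 0.06839 yr.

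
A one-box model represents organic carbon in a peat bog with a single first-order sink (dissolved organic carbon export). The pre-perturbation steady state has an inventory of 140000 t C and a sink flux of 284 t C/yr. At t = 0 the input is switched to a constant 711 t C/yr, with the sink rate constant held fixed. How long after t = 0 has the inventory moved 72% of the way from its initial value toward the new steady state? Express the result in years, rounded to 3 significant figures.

628 yr

τ = M₀/F₀ = 140000/284 = 493.0 yr.
The remaining gap fraction is e^(−t/τ); 72% covered ⇒ e^(−t/τ) = 0.280.
t = −τ ln(0.280) = 493.0 × 1.273 = 627.5 yr.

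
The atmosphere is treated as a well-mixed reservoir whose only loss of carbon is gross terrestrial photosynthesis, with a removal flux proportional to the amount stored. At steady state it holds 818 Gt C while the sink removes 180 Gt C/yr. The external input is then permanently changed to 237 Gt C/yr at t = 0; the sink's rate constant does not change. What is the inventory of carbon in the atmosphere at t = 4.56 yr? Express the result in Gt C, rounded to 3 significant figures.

982 Gt C

Residence time τ = M₀/F₀ = 4.544 yr. The eventual steady state is M_∞ = M₀·(F₁/F₀) = 818 × 237/180 = 1077.0 Gt C.
The anomaly ΔM(t) = M(t) − M_∞ decays as ΔM₀·e^(−t/τ) with ΔM₀ = 818 − 1077.0 = −259.0 Gt C.
At t = 4.56 yr, e^(−t/τ) = e^(−1.003) = 0.3666, so ΔM = −94.97 Gt C and M = 1077.0 − 94.97 = 982.07 Gt C.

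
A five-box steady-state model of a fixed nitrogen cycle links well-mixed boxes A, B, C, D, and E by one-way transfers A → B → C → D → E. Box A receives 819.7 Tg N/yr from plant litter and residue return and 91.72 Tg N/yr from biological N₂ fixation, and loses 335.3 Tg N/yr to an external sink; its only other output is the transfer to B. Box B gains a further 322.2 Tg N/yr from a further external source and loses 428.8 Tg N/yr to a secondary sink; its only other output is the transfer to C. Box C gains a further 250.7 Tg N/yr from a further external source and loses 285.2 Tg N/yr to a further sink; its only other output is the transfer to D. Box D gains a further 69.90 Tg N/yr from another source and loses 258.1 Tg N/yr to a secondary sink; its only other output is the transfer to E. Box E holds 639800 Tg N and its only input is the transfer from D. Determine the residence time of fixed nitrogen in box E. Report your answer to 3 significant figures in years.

2590 yr

Box A: F(A→B) = (819.7 + 91.72) − 335.3 = 576.12 Tg N/yr.
Box B: F(B→C) = (576.12 + 322.2) − 428.8 = 469.52 Tg N/yr.
Box C: F(C→D) = (469.52 + 250.7) − 285.2 = 435.02 Tg N/yr.
Box D: F(D→E) = (435.02 + 69.90) − 258.1 = 246.82 Tg N/yr.
Box E throughput = its input = 246.82 Tg N/yr; τ = 639800 / 246.82 = 2592 yr.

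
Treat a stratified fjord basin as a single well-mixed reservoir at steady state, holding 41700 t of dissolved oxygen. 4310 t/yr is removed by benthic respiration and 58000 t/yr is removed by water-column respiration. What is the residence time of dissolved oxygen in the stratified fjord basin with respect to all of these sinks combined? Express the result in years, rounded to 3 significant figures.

Total removal flux = 4310 + 58000 = 62310 t/yr.
τ = M / ΣF_out = 41700 / 62310 = 0.6692 yr.

0.669 yr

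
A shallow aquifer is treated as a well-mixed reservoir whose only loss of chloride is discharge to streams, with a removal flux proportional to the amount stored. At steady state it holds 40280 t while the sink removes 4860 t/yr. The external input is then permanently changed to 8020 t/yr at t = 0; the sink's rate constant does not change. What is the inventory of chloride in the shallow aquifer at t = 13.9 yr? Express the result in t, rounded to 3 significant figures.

The sink rate constant is k = F₀/M₀ = 4860/40280 = 0.1207 yr⁻¹.
Solving dM/dt = F₁ − kM with M(0) = M₀ gives M(t) = F₁/k + (M₀ − F₁/k)·e^(−kt).
F₁/k = 8020/0.1207 = 66470 t; kt = 0.1207 × 13.9 = 1.677, e^(−kt) = 0.1869.
M(13.9) = 66470 + (40280 − 66470) × 0.1869 = 66470 − 4895 = 61575 t.

61600 t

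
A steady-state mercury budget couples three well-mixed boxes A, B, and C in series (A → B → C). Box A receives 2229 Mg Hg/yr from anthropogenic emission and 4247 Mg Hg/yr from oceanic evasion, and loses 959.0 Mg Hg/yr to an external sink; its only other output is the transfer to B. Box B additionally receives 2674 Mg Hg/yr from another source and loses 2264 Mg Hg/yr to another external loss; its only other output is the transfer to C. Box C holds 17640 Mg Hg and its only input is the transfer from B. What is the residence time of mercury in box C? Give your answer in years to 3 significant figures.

Box A: F(A→B) = (2229 + 4247) − 959.0 = 5517.0 Mg Hg/yr.
Box B: F(B→C) = (5517.0 + 2674) − 2264 = 5927.0 Mg Hg/yr.
Box C throughput = its input = 5927.0 Mg Hg/yr; τ = 17640 / 5927.0 = 2.976 yr.

2.98 yr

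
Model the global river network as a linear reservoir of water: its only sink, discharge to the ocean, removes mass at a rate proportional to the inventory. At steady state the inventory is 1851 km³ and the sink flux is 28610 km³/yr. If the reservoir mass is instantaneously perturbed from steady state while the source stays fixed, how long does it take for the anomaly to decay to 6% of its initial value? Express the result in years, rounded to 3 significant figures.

For a linear reservoir the anomaly decays as exp(−t/τ) with τ = M/F = 1851/28610 = 0.06470 yr.
exp(−t/τ) = 0.06 ⇒ t = −τ ln(0.06) = 0.06470 × 2.813 = 0.1820 yr.

0.182 yr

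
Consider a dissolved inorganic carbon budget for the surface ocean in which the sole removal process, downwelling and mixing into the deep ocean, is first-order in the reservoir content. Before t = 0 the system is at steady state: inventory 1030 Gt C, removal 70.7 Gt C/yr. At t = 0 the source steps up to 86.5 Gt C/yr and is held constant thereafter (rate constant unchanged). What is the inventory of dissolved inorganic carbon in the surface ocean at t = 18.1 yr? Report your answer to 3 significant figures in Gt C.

1190 Gt C

τ = M₀/F₀ = 1030/70.7 = 14.57 yr; rate constant k = 1/τ.
New steady state M_∞ = F₁/k = F₁·τ = 86.5 × 14.57 = 1260.2 Gt C.
M(t) = M_∞ + (M₀ − M_∞)·e^(−t/τ); t/τ = 18.1/14.57 = 1.242, so e^(−t/τ) = 0.2887.
M(t) = 1260.2 − 230.2 × 0.2887 = 1193.7 Gt C.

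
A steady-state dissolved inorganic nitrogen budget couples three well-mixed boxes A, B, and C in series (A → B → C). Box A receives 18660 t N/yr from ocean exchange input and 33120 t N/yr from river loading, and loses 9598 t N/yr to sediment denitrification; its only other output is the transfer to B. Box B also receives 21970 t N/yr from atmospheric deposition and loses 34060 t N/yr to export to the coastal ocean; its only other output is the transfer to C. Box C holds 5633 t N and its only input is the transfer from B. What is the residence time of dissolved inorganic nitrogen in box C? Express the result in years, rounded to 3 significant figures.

Box A: F(A→B) = (18660 + 33120) − 9598 = 42182 t N/yr.
Box B: F(B→C) = (42182 + 21970) − 34060 = 30092 t N/yr.
Box C throughput = its input = 30092 t N/yr; τ = 5633 / 30092 = 0.1872 yr.

0.187 yr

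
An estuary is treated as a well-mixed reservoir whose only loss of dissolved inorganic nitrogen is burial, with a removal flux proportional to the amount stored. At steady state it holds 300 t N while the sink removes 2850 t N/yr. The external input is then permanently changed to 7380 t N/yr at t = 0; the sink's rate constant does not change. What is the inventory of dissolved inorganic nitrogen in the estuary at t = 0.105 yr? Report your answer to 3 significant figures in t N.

601 t N

Residence time τ = M₀/F₀ = 0.1053 yr. The eventual steady state is M_∞ = M₀·(F₁/F₀) = 300 × 7380/2850 = 776.84 t N.
The anomaly ΔM(t) = M(t) − M_∞ decays as ΔM₀·e^(−t/τ) with ΔM₀ = 300 − 776.84 = −476.8 t N.
At t = 0.105 yr, e^(−t/τ) = e^(−0.9975) = 0.3688, so ΔM = −175.9 t N and M = 776.84 − 175.9 = 600.98 t N.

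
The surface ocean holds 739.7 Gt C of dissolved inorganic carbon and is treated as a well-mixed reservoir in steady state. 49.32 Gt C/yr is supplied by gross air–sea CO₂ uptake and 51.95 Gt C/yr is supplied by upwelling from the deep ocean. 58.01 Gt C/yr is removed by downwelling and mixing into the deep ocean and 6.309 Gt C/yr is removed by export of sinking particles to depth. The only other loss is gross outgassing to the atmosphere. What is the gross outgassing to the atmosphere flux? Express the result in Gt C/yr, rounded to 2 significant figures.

37 Gt C/yr

At steady state ΣF_in = ΣF_out.
ΣF_in = 49.32 + 51.95 = 101.27 Gt C/yr.
Gross outgassing to the atmosphere flux = ΣF_in − (58.01 + 6.309) = 101.27 − 64.32 = 36.95 Gt C/yr.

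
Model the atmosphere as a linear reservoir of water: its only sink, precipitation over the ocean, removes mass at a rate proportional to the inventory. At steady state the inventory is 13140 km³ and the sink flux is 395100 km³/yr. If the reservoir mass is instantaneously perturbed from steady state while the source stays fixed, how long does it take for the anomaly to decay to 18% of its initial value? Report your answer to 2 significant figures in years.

0.057 yr

For a linear reservoir the anomaly decays as exp(−t/τ) with τ = M/F = 13140/395100 = 0.03326 yr.
exp(−t/τ) = 0.18 ⇒ t = −τ ln(0.18) = 0.03326 × 1.715 = 0.05703 yr.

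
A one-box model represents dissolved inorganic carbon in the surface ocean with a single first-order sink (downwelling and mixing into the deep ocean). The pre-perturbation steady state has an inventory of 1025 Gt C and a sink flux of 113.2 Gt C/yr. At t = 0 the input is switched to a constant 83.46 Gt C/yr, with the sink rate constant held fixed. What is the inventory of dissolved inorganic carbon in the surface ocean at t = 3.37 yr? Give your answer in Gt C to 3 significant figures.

τ = M₀/F₀ = 1025/113.2 = 9.055 yr; rate constant k = 1/τ.
New steady state M_∞ = F₁/k = F₁·τ = 83.46 × 9.055 = 755.71 Gt C.
M(t) = M_∞ + (M₀ − M_∞)·e^(−t/τ); t/τ = 3.37/9.055 = 0.3722, so e^(−t/τ) = 0.6892.
M(t) = 755.71 + 269.3 × 0.6892 = 941.31 Gt C.

941 Gt C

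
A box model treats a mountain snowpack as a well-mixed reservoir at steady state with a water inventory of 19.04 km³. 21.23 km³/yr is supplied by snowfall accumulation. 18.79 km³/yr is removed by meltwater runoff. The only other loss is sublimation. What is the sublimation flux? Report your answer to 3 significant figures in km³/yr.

2.44 km³/yr

At steady state ΣF_in = ΣF_out.
ΣF_in = 21.230 km³/yr.
Sublimation flux = ΣF_in − (18.79) = 21.230 − 18.79 = 2.440 km³/yr.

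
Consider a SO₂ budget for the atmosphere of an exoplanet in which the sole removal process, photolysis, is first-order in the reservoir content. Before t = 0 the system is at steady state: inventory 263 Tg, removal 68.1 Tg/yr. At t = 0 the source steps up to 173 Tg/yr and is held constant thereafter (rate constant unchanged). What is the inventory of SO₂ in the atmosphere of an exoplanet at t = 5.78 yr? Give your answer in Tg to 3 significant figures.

τ = M₀/F₀ = 263/68.1 = 3.862 yr; rate constant k = 1/τ.
New steady state M_∞ = F₁/k = F₁·τ = 173 × 3.862 = 668.12 Tg.
M(t) = M_∞ + (M₀ − M_∞)·e^(−t/τ); t/τ = 5.78/3.862 = 1.497, so e^(−t/τ) = 0.2239.
M(t) = 668.12 − 405.1 × 0.2239 = 577.42 Tg.

577 Tg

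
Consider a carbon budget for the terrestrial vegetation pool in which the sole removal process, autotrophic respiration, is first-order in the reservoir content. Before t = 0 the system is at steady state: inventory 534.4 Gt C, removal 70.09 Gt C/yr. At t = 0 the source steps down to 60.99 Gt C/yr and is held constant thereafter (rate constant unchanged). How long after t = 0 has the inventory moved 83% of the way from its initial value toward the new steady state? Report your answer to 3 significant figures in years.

τ = M₀/F₀ = 534.4/70.09 = 7.624 yr.
The remaining gap fraction is e^(−t/τ); 83% covered ⇒ e^(−t/τ) = 0.170.
t = −τ ln(0.170) = 7.624 × 1.772 = 13.51 yr.

13.5 yr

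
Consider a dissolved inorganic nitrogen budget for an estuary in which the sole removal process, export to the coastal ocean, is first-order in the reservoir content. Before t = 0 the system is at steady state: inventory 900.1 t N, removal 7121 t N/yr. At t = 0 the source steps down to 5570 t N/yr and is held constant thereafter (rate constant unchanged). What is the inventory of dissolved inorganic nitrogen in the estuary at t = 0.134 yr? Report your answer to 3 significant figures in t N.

772 t N

τ = M₀/F₀ = 900.1/7121 = 0.1264 yr; rate constant k = 1/τ.
New steady state M_∞ = F₁/k = F₁·τ = 5570 × 0.1264 = 704.05 t N.
M(t) = M_∞ + (M₀ − M_∞)·e^(−t/τ); t/τ = 0.134/0.1264 = 1.060, so e^(−t/τ) = 0.3464.
M(t) = 704.05 + 196.0 × 0.3464 = 771.97 t N.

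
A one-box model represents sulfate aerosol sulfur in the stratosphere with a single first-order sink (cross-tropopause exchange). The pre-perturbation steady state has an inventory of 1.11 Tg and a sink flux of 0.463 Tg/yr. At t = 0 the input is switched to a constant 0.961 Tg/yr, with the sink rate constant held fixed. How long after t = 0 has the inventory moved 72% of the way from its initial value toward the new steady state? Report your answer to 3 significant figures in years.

τ = M₀/F₀ = 1.11/0.463 = 2.397 yr.
The remaining gap fraction is e^(−t/τ); 72% covered ⇒ e^(−t/τ) = 0.280.
t = −τ ln(0.280) = 2.397 × 1.273 = 3.052 yr.

3.05 yr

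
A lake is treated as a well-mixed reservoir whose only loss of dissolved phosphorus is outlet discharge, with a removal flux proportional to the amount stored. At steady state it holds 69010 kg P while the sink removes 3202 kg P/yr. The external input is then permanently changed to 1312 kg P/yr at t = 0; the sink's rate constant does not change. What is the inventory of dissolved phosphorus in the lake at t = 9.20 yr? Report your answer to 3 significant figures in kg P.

The sink rate constant is k = F₀/M₀ = 3202/69010 = 0.04640 yr⁻¹.
Solving dM/dt = F₁ − kM with M(0) = M₀ gives M(t) = F₁/k + (M₀ − F₁/k)·e^(−kt).
F₁/k = 1312/0.04640 = 28276 kg P; kt = 0.04640 × 9.20 = 0.4269, e^(−kt) = 0.6525.
M(9.20) = 28276 + (69010 − 28276) × 0.6525 = 28276 + 26580 = 54857 kg P.

54900 kg P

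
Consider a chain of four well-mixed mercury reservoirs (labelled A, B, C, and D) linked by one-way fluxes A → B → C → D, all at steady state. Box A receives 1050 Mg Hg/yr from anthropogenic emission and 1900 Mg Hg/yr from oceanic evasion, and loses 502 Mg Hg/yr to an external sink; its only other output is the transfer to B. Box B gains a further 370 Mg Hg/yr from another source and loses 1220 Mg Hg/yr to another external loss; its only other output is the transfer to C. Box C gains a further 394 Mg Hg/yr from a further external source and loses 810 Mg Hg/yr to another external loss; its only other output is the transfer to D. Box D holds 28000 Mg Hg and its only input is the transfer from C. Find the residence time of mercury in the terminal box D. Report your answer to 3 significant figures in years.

23.7 yr

Box A: F(A→B) = (1050 + 1900) − 502 = 2448.0 Mg Hg/yr.
Box B: F(B→C) = (2448.0 + 370) − 1220 = 1598.0 Mg Hg/yr.
Box C: F(C→D) = (1598.0 + 394) − 810 = 1182.0 Mg Hg/yr.
Box D throughput = its input = 1182.0 Mg Hg/yr; τ = 28000 / 1182.0 = 23.69 yr.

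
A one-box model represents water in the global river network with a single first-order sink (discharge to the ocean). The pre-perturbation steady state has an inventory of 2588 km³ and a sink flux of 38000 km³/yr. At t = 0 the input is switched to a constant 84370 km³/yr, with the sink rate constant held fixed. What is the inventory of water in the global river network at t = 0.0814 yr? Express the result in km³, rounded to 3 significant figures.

4790 km³

Residence time τ = M₀/F₀ = 0.06811 yr. The eventual steady state is M_∞ = M₀·(F₁/F₀) = 2588 × 84370/38000 = 5746.0 km³.
The anomaly ΔM(t) = M(t) − M_∞ decays as ΔM₀·e^(−t/τ) with ΔM₀ = 2588 − 5746.0 = −3158 km³.
At t = 0.0814 yr, e^(−t/τ) = e^(−1.195) = 0.3026, so ΔM = −955.8 km³ and M = 5746.0 − 955.8 = 4790.3 km³.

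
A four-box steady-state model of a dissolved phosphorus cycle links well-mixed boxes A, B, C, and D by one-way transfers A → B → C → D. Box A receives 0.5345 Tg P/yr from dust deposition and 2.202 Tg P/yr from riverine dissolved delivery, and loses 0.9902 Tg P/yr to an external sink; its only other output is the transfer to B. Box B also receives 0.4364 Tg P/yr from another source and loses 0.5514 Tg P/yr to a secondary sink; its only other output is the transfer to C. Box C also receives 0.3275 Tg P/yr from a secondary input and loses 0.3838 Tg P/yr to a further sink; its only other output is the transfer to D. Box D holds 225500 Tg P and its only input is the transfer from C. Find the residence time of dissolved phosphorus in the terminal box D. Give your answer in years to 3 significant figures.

Box A: F(A→B) = (0.5345 + 2.202) − 0.9902 = 1.7463 Tg P/yr.
Box B: F(B→C) = (1.7463 + 0.4364) − 0.5514 = 1.6313 Tg P/yr.
Box C: F(C→D) = (1.6313 + 0.3275) − 0.3838 = 1.5750 Tg P/yr.
Box D throughput = its input = 1.5750 Tg P/yr; τ = 225500 / 1.5750 = 143200 yr.

143000 yr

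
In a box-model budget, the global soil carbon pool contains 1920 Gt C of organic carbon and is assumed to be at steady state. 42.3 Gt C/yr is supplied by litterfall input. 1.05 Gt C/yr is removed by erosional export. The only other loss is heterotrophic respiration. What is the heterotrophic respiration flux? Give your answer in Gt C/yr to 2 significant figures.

41 Gt C/yr

At steady state ΣF_in = ΣF_out.
ΣF_in = 42.300 Gt C/yr.
Heterotrophic respiration flux = ΣF_in − (1.05) = 42.300 − 1.050 = 41.25 Gt C/yr.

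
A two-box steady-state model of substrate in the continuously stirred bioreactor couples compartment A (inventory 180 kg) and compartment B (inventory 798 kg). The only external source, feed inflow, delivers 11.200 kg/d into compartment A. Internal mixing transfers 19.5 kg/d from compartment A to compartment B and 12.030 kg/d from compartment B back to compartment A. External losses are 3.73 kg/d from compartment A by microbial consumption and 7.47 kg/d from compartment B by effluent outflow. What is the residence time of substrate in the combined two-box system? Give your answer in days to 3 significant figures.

87.3 d

Treat the two boxes together as one reservoir: the mixing fluxes between them are internal recycling, so τ = ΣM / Σ(external losses).
M_total = 180 + 798 = 978.00 kg.
ΣF_external_out = 3.73 + 7.47 = 11.200 kg/d.
τ = M_total / ΣF_ext = 978.00 / 11.200 = 87.32 d.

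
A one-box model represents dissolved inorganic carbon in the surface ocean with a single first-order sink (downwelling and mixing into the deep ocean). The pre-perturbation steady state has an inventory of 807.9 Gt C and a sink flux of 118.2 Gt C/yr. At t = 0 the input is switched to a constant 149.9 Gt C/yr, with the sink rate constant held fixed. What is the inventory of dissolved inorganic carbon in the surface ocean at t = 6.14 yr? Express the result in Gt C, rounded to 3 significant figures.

Residence time τ = M₀/F₀ = 6.835 yr. The eventual steady state is M_∞ = M₀·(F₁/F₀) = 807.9 × 149.9/118.2 = 1024.6 Gt C.
The anomaly ΔM(t) = M(t) − M_∞ decays as ΔM₀·e^(−t/τ) with ΔM₀ = 807.9 − 1024.6 = −216.7 Gt C.
At t = 6.14 yr, e^(−t/τ) = e^(−0.8983) = 0.4073, so ΔM = −88.24 Gt C and M = 1024.6 − 88.24 = 936.33 Gt C.

936 Gt C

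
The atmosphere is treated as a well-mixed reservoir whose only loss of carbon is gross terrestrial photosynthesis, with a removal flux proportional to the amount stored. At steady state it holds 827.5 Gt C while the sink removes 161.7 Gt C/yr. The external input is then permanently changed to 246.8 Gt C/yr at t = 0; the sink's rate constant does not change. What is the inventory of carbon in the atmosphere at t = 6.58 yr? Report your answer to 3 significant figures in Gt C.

1140 Gt C

τ = M₀/F₀ = 827.5/161.7 = 5.118 yr; rate constant k = 1/τ.
New steady state M_∞ = F₁/k = F₁·τ = 246.8 × 5.118 = 1263.0 Gt C.
M(t) = M_∞ + (M₀ − M_∞)·e^(−t/τ); t/τ = 6.58/5.118 = 1.286, so e^(−t/τ) = 0.2764.
M(t) = 1263.0 − 435.5 × 0.2764 = 1142.6 Gt C.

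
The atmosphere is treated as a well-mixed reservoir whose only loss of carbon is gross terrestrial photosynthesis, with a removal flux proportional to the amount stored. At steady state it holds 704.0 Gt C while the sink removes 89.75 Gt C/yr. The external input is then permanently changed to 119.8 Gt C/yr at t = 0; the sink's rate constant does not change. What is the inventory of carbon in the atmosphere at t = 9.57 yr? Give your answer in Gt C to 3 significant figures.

The sink rate constant is k = F₀/M₀ = 89.75/704.0 = 0.1275 yr⁻¹.
Solving dM/dt = F₁ − kM with M(0) = M₀ gives M(t) = F₁/k + (M₀ − F₁/k)·e^(−kt).
F₁/k = 119.8/0.1275 = 939.71 Gt C; kt = 0.1275 × 9.57 = 1.220, e^(−kt) = 0.2952.
M(9.57) = 939.71 + (704.0 − 939.71) × 0.2952 = 939.71 − 69.59 = 870.13 Gt C.

870 Gt C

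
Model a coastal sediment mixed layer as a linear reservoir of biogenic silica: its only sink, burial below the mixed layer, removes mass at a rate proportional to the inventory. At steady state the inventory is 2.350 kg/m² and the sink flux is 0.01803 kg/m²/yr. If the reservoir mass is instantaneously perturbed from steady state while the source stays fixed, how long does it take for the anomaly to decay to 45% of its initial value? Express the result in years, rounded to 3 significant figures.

For a linear reservoir the anomaly decays as exp(−t/τ) with τ = M/F = 2.350/0.01803 = 130.3 yr.
exp(−t/τ) = 0.45 ⇒ t = −τ ln(0.45) = 130.3 × 0.7985 = 104.1 yr.

104 yr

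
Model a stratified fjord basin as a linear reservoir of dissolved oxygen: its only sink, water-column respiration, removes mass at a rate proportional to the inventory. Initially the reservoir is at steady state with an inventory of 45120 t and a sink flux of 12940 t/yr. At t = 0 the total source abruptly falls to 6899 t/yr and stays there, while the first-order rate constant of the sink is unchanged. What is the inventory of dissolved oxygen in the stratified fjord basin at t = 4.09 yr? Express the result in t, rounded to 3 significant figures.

30600 t

τ = M₀/F₀ = 45120/12940 = 3.487 yr; rate constant k = 1/τ.
New steady state M_∞ = F₁/k = F₁·τ = 6899 × 3.487 = 24056 t.
M(t) = M_∞ + (M₀ − M_∞)·e^(−t/τ); t/τ = 4.09/3.487 = 1.173, so e^(−t/τ) = 0.3094.
M(t) = 24056 + 21060 × 0.3094 = 30574 t.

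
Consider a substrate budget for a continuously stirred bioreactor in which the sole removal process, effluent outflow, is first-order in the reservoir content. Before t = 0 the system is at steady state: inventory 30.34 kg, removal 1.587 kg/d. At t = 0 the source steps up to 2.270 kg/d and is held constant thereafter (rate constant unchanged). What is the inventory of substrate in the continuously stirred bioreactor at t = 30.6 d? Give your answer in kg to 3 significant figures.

Residence time τ = M₀/F₀ = 19.12 d. The eventual steady state is M_∞ = M₀·(F₁/F₀) = 30.34 × 2.270/1.587 = 43.397 kg.
The anomaly ΔM(t) = M(t) − M_∞ decays as ΔM₀·e^(−t/τ) with ΔM₀ = 30.34 − 43.397 = −13.06 kg.
At t = 30.6 d, e^(−t/τ) = e^(−1.601) = 0.2018, so ΔM = −2.635 kg and M = 43.397 − 2.635 = 40.763 kg.

40.8 kg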